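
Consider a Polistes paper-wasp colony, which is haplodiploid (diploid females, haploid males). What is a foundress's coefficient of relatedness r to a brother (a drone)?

0.25

Her haploid brother carries none of their father's genes and a random half of their mother's genome; that half matches the maternal half of her own genome with probability 1/2: r = 1/2 · 1/2 = 1/4.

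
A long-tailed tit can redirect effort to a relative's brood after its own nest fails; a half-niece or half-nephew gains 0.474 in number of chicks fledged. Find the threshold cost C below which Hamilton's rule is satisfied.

r to a half-niece or half-nephew = 0.125 (half-aunt/uncle↔niece/nephew: one path of length 3: r = (1/2)^3 = 1/8).
Hamilton's rule: n·r·B > C, so the trait is favored while C < n·r·B = 1·0.125·0.474 = 0.05925.

0.05925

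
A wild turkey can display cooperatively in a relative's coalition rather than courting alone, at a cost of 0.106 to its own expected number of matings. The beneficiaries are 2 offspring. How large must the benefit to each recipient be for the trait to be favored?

r to an offspring = 1/2 (one parent–offspring link: r = (1/2)^1 = 1/2).
Hamilton's rule with n recipients of equal r: n·r·B > C, so B > C/(n·r) = 0.106/(2·0.5) = 0.106.

0.106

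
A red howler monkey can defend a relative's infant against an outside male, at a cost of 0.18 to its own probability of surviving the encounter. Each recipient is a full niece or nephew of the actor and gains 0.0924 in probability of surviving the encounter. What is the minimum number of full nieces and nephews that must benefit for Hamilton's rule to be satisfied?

r to a full niece or nephew = 1/4 (full aunt/uncle↔niece/nephew: two paths of length 3 through the shared grandparent pair: r = 2·(1/2)^3 = 1/4).
Hamilton's rule: n·r·B > C  ⇒  n > C/(r·B) = 0.18/(0.25·0.0924) = 7.792.
The smallest integer exceeding 7.792 is 8.

8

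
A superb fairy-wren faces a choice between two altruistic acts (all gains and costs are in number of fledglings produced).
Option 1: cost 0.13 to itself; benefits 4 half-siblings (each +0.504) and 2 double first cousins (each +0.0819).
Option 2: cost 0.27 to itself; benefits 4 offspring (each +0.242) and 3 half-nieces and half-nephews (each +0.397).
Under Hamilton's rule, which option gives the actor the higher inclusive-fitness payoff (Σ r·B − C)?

Option 1: r to a half-sibling = 0.25.
Option 1: r to a double first cousin = 0.25.
Option 1: Σ r·B − C = (4·0.25·0.504 + 2·0.25·0.0819) − 0.13 = 0.41495.
Option 2: r to an offspring = 0.5.
Option 2: r to a half-niece or half-nephew = 0.125.
Option 2: Σ r·B − C = (4·0.5·0.242 + 3·0.125·0.397) − 0.27 = 0.362875.
Option 1 has the higher net inclusive-fitness payoff.

Option 1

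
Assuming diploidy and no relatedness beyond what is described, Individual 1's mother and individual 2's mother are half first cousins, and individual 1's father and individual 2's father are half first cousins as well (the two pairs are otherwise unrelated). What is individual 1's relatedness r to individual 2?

With two independent routes of shared ancestry, r is the sum of the two contributions.
Individual 1 and individual 2 are related in two ways: half second cousins through their mothers (r = 1/64) and half second cousins through their fathers (r = 1/64).
r = 1/64 + 1/64 = 1/32 = 0.03125.

0.03125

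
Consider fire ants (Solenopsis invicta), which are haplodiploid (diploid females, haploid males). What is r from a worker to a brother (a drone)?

0.25

Her haploid brother carries none of their father's genes and a random half of their mother's genome; that half matches the maternal half of her own genome with probability 1/2: r = 1/2 · 1/2 = 1/4.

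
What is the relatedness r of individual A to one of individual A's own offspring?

0.5

Each parent–offspring link contributes a factor of 1/2, and independent paths through distinct common ancestors add.
One parent–offspring link: r = (1/2)^1 = 1/2.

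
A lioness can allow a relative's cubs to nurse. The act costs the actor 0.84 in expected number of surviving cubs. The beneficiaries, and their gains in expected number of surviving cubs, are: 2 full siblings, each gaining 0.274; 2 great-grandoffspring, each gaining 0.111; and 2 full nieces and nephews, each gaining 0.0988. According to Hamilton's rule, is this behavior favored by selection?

No

Hamilton's rule: the trait is favored when the sum of r·B over every recipient exceeds the actor's cost C.
r to a full sibling = 1/2 (full sibs share both parents — two paths of length 2: r = 2·(1/2)^2 = 1/2).
r to a great-grandoffspring = 1/8 (three parent–offspring links: r = (1/2)^3 = 1/8).
r to a full niece or nephew = 1/4 (full aunt/uncle↔niece/nephew: two paths of length 3 through the shared grandparent pair: r = 2·(1/2)^3 = 1/4).
Summing one r·B term per recipient: 2·0.5·0.274 + 2·0.125·0.111 + 2·0.25·0.0988 = 0.35115.
0.35115 < 0.84: the indirect benefit is less than the cost.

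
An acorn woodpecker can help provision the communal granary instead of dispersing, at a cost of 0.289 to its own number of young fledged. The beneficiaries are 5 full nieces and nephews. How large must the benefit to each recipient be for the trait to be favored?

r to a full niece or nephew = 0.25 (full aunt/uncle↔niece/nephew: two paths of length 3 through the shared grandparent pair: r = 2·(1/2)^3 = 1/4).
Hamilton's rule with n recipients of equal r: n·r·B > C, so B > C/(n·r) = 0.289/(5·0.25) = 0.2312.

0.2312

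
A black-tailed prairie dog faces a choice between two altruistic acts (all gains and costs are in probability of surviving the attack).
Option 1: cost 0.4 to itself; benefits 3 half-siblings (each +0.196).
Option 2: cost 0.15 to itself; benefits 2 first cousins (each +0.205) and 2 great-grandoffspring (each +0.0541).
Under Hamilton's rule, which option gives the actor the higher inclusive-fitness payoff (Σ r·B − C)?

Option 2

Option 1: r to a half-sibling = 0.25.
Option 1: Σ r·B − C = (3·0.25·0.196) − 0.4 = -0.253.
Option 2: r to a first cousin = 0.125.
Option 2: r to a great-grandoffspring = 0.125.
Option 2: Σ r·B − C = (2·0.125·0.205 + 2·0.125·0.0541) − 0.15 = -0.085225.
Option 2 has the higher net inclusive-fitness payoff.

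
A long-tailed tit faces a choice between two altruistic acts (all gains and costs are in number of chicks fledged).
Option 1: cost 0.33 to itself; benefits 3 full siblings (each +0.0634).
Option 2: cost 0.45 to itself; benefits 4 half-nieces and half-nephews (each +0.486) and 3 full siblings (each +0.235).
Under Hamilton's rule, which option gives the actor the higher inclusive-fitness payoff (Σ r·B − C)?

Option 1: r to a full sibling = 0.5.
Option 1: Σ r·B − C = (3·0.5·0.0634) − 0.33 = -0.2349.
Option 2: r to a half-niece or half-nephew = 0.125.
Option 2: r to a full sibling = 0.5.
Option 2: Σ r·B − C = (4·0.125·0.486 + 3·0.5·0.235) − 0.45 = 0.1455.
Option 2 has the higher net inclusive-fitness payoff.

Option 2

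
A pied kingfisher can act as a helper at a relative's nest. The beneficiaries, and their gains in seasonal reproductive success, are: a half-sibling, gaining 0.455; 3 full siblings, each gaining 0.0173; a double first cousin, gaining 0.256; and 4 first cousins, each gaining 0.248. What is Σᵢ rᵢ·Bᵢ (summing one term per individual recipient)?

0.3277

r to a half-sibling = 0.25 (half-sibs share one parent — one path of length 2: r = (1/2)^2 = 1/4).
r to a full sibling = 1/2 (full sibs share both parents — two paths of length 2: r = 2·(1/2)^2 = 1/2).
r to a double first cousin = 0.25 (double first cousins share both grandparent pairs — four paths of length 4: r = 4·(1/2)^4 = 1/4).
r to a first cousin = 0.125 (first cousins share one grandparent pair — two paths of length 4: r = 2·(1/2)^4 = 1/8).
Summing one r·B term per recipient: 1·0.25·0.455 + 3·0.5·0.0173 + 1·0.25·0.256 + 4·0.125·0.248 = 0.3277.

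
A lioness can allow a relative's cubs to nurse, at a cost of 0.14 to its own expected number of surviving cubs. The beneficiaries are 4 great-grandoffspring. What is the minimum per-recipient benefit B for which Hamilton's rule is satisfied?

r to a great-grandoffspring = 0.125 (three parent–offspring links: r = (1/2)^3 = 1/8).
Hamilton's rule with n recipients of equal r: n·r·B > C, so B > C/(n·r) = 0.14/(4·0.125) = 0.28.

0.28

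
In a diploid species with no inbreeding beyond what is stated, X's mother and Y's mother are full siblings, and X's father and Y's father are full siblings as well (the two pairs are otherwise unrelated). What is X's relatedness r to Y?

Independent pedigree routes through distinct common ancestors add.
X and Y are related in two ways: first cousins through their mothers (r = 1/8) and first cousins through their fathers (r = 1/8) — i.e. double first cousins.
r = 1/8 + 1/8 = 1/4 = 0.25.

0.25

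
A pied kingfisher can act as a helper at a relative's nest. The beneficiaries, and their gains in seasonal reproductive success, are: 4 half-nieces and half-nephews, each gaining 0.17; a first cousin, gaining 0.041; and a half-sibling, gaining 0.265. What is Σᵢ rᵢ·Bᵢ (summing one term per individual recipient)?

0.156375

r to a half-niece or half-nephew = 0.125 (half-aunt/uncle↔niece/nephew: one path of length 3: r = (1/2)^3 = 1/8).
r to a first cousin = 0.125 (first cousins share one grandparent pair — two paths of length 4: r = 2·(1/2)^4 = 1/8).
r to a half-sibling = 0.25 (half-sibs share one parent — one path of length 2: r = (1/2)^2 = 1/4).
Summing one r·B term per recipient: 4·0.125·0.17 + 1·0.125·0.041 + 1·0.25·0.265 = 0.156375.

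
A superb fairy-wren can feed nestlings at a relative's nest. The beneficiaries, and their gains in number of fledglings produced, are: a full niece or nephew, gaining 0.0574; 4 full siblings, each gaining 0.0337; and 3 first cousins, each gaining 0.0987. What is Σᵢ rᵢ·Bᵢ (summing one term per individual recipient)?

0.1187625

r to a full niece or nephew = 0.25 (full aunt/uncle↔niece/nephew: two paths of length 3 through the shared grandparent pair: r = 2·(1/2)^3 = 1/4).
r to a full sibling = 0.5 (full sibs share both parents — two paths of length 2: r = 2·(1/2)^2 = 1/2).
r to a first cousin = 1/8 (first cousins share one grandparent pair — two paths of length 4: r = 2·(1/2)^4 = 1/8).
Summing one r·B term per recipient: 1·0.25·0.0574 + 4·0.5·0.0337 + 3·0.125·0.0987 = 0.1187625.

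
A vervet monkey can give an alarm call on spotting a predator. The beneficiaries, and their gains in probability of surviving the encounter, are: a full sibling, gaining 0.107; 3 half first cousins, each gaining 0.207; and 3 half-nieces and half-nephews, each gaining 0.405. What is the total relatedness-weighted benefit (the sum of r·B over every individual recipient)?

0.2441875

r to a full sibling = 0.5 (full sibs share both parents — two paths of length 2: r = 2·(1/2)^2 = 1/2).
r to a half first cousin = 0.0625 (half first cousins share one grandparent — one path of length 4: r = (1/2)^4 = 1/16).
r to a half-niece or half-nephew = 1/8 (half-aunt/uncle↔niece/nephew: one path of length 3: r = (1/2)^3 = 1/8).
Summing one r·B term per recipient: 1·0.5·0.107 + 3·0.0625·0.207 + 3·0.125·0.405 = 0.2441875.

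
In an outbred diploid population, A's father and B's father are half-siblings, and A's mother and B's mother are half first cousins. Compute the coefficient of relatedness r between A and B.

Independent pedigree routes through distinct common ancestors add.
A and B are related in two ways: half first cousins through their fathers (r = 1/16) and half second cousins through their mothers (r = 1/64).
r = 1/16 + 1/64 = 0.078125.

0.078125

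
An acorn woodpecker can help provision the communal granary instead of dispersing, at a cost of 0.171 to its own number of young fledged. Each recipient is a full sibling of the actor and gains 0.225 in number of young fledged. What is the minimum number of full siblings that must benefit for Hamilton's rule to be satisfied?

2

r to a full sibling = 1/2 (full sibs share both parents — two paths of length 2: r = 2·(1/2)^2 = 1/2).
Hamilton's rule: n·r·B > C  ⇒  n > C/(r·B) = 0.171/(0.5·0.225) = 1.52.
The smallest integer exceeding 1.52 is 2.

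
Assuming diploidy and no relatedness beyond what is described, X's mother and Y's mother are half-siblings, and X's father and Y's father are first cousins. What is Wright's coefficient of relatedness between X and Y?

0.09375

With two independent routes of shared ancestry, r is the sum of the two contributions.
X and Y are related in two ways: half first cousins through their mothers (r = 1/16) and second cousins through their fathers (r = 1/32).
r = 1/16 + 1/32 = 3/32 = 0.09375.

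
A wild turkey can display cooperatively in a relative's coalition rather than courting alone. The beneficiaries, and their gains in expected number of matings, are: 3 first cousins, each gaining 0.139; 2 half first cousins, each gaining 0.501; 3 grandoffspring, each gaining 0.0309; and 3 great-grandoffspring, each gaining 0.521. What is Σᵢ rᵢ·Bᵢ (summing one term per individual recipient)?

r to a first cousin = 1/8 (first cousins share one grandparent pair — two paths of length 4: r = 2·(1/2)^4 = 1/8).
r to a half first cousin = 1/16 (half first cousins share one grandparent — one path of length 4: r = (1/2)^4 = 1/16).
r to a grandoffspring = 1/4 (two parent–offspring links: r = (1/2)^2 = 1/4).
r to a great-grandoffspring = 0.125 (three parent–offspring links: r = (1/2)^3 = 1/8).
Summing one r·B term per recipient: 3·0.125·0.139 + 2·0.0625·0.501 + 3·0.25·0.0309 + 3·0.125·0.521 = 0.3333.

0.3333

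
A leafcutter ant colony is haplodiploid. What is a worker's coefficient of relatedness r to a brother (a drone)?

Her haploid brother carries none of their father's genes and a random half of their mother's genome; that half matches the maternal half of her own genome with probability 1/2: r = 1/2 · 1/2 = 1/4.

0.25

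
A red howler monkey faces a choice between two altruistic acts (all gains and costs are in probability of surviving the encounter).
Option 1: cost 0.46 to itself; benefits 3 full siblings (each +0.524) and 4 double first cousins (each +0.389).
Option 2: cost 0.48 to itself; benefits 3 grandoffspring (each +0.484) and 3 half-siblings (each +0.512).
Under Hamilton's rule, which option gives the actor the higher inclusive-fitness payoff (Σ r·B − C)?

Option 1

Option 1: r to a full sibling = 0.5.
Option 1: r to a double first cousin = 0.25.
Option 1: Σ r·B − C = (3·0.5·0.524 + 4·0.25·0.389) − 0.46 = 0.715.
Option 2: r to a grandoffspring = 0.25.
Option 2: r to a half-sibling = 0.25.
Option 2: Σ r·B − C = (3·0.25·0.484 + 3·0.25·0.512) − 0.48 = 0.267.
Option 1 has the higher net inclusive-fitness payoff.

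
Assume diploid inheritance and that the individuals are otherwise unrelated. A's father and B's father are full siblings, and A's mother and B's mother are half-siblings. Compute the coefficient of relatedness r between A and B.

0.1875

Independent pedigree routes through distinct common ancestors add.
A and B are related in two ways: first cousins through their fathers (r = 1/8) and half first cousins through their mothers (r = 1/16).
r = 1/8 + 1/16 = 3/16 = 0.1875.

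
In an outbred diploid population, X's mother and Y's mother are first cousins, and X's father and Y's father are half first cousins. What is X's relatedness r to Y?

With two independent routes of shared ancestry, r is the sum of the two contributions.
X and Y are related in two ways: second cousins through their mothers (r = 1/32) and half second cousins through their fathers (r = 1/64).
r = 1/32 + 1/64 = 0.046875.

0.046875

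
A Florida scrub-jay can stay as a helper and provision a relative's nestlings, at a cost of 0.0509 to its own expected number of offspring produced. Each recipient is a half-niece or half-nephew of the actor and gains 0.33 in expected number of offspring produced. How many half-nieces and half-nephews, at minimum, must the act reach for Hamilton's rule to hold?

r to a half-niece or half-nephew = 1/8 (half-aunt/uncle↔niece/nephew: one path of length 3: r = (1/2)^3 = 1/8).
Hamilton's rule: n·r·B > C  ⇒  n > C/(r·B) = 0.0509/(0.125·0.33) = 1.234.
The smallest integer exceeding 1.234 is 2.

2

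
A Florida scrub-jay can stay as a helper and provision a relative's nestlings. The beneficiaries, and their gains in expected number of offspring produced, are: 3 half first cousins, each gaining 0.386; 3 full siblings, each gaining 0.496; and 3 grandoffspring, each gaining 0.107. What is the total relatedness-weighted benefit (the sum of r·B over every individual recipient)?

0.896625

r to a half first cousin = 0.0625 (half first cousins share one grandparent — one path of length 4: r = (1/2)^4 = 1/16).
r to a full sibling = 0.5 (full sibs share both parents — two paths of length 2: r = 2·(1/2)^2 = 1/2).
r to a grandoffspring = 1/4 (two parent–offspring links: r = (1/2)^2 = 1/4).
Summing one r·B term per recipient: 3·0.0625·0.386 + 3·0.5·0.496 + 3·0.25·0.107 = 0.896625.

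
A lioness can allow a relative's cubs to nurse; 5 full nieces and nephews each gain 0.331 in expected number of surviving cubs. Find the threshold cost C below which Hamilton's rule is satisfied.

r to a full niece or nephew = 1/4 (full aunt/uncle↔niece/nephew: two paths of length 3 through the shared grandparent pair: r = 2·(1/2)^3 = 1/4).
Hamilton's rule: n·r·B > C, so the trait is favored while C < n·r·B = 5·0.25·0.331 = 0.41375.

0.41375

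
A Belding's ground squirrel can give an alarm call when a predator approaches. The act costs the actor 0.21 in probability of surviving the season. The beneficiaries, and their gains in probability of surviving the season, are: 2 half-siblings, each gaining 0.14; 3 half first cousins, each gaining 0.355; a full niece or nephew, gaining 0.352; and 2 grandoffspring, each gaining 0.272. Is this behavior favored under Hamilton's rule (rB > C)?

Hamilton's rule: the trait is favored when the sum of r·B over every recipient exceeds the actor's cost C.
r to a half-sibling = 1/4 (half-sibs share one parent — one path of length 2: r = (1/2)^2 = 1/4).
r to a half first cousin = 0.0625 (half first cousins share one grandparent — one path of length 4: r = (1/2)^4 = 1/16).
r to a full niece or nephew = 1/4 (full aunt/uncle↔niece/nephew: two paths of length 3 through the shared grandparent pair: r = 2·(1/2)^3 = 1/4).
r to a grandoffspring = 1/4 (two parent–offspring links: r = (1/2)^2 = 1/4).
Summing one r·B term per recipient: 2·0.25·0.14 + 3·0.0625·0.355 + 1·0.25·0.352 + 2·0.25·0.272 = 0.3605625.
0.3605625 > 0.21: the indirect benefit exceeds the cost.

Yes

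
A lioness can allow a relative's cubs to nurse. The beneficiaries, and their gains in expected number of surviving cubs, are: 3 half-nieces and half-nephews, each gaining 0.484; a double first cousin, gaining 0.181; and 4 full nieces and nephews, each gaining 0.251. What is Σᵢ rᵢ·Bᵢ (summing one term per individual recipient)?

0.47775

r to a half-niece or half-nephew = 0.125 (half-aunt/uncle↔niece/nephew: one path of length 3: r = (1/2)^3 = 1/8).
r to a double first cousin = 1/4 (double first cousins share both grandparent pairs — four paths of length 4: r = 4·(1/2)^4 = 1/4).
r to a full niece or nephew = 0.25 (full aunt/uncle↔niece/nephew: two paths of length 3 through the shared grandparent pair: r = 2·(1/2)^3 = 1/4).
Summing one r·B term per recipient: 3·0.125·0.484 + 1·0.25·0.181 + 4·0.25·0.251 = 0.47775.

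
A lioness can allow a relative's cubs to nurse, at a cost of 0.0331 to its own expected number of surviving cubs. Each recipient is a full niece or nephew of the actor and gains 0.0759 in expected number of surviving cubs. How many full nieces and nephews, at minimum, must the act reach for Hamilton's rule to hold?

r to a full niece or nephew = 1/4 (full aunt/uncle↔niece/nephew: two paths of length 3 through the shared grandparent pair: r = 2·(1/2)^3 = 1/4).
Hamilton's rule: n·r·B > C  ⇒  n > C/(r·B) = 0.0331/(0.25·0.0759) = 1.744.
The smallest integer exceeding 1.744 is 2.

2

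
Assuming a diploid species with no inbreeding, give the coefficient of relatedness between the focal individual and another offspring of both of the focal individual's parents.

Each parent–offspring link contributes a factor of 1/2, and independent paths through distinct common ancestors add.
Full sibs share both parents — two paths of length 2: r = 2·(1/2)^2 = 1/2.

0.5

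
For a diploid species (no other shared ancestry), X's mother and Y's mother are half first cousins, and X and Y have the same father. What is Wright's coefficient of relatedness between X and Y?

Independent pedigree routes through distinct common ancestors add.
X and Y are related in two ways: half second cousins through their mothers (r = 1/64) and half-sibs through their shared father (r = 1/4).
r = 1/64 + 1/4 = 0.265625.

0.265625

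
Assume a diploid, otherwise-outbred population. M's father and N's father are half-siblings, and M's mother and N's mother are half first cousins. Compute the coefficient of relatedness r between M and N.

0.078125

With two independent routes of shared ancestry, r is the sum of the two contributions.
M and N are related in two ways: half first cousins through their fathers (r = 1/16) and half second cousins through their mothers (r = 1/64).
r = 1/16 + 1/64 = 5/64 = 0.078125.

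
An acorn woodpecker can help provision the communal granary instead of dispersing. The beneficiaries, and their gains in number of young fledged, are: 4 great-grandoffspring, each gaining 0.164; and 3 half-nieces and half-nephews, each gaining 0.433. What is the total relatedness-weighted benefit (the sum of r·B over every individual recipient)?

r to a great-grandoffspring = 1/8 (three parent–offspring links: r = (1/2)^3 = 1/8).
r to a half-niece or half-nephew = 0.125 (half-aunt/uncle↔niece/nephew: one path of length 3: r = (1/2)^3 = 1/8).
Summing one r·B term per recipient: 4·0.125·0.164 + 3·0.125·0.433 = 0.244375.

0.244375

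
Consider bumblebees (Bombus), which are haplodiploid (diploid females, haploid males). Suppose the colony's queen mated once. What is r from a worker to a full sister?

0.75

Haplodiploid full sisters inherit their father's entire haploid genome identically (contributing 1/2) and on average half of their mother's contribution (1/2 · 1/2 = 1/4); r = 1/2 + 1/4 = 3/4.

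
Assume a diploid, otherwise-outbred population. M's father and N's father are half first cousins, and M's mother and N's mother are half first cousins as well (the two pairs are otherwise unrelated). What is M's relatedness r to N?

0.03125

With two independent routes of shared ancestry, r is the sum of the two contributions.
M and N are related in two ways: half second cousins through their fathers (r = 1/64) and half second cousins through their mothers (r = 1/64).
r = 1/64 + 1/64 = 0.03125.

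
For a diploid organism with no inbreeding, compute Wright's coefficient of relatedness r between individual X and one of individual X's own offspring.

Each parent–offspring link contributes a factor of 1/2, and independent paths through distinct common ancestors add.
One parent–offspring link: r = (1/2)^1 = 1/2.

0.5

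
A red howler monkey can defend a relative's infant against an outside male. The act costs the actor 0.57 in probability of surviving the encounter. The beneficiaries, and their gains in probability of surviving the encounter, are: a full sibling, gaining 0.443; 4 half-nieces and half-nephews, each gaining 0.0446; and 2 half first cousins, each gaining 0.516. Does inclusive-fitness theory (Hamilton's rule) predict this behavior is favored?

No

Hamilton's rule: the trait is favored when the sum of r·B over every recipient exceeds the actor's cost C.
r to a full sibling = 1/2 (full sibs share both parents — two paths of length 2: r = 2·(1/2)^2 = 1/2).
r to a half-niece or half-nephew = 1/8 (half-aunt/uncle↔niece/nephew: one path of length 3: r = (1/2)^3 = 1/8).
r to a half first cousin = 0.0625 (half first cousins share one grandparent — one path of length 4: r = (1/2)^4 = 1/16).
Summing one r·B term per recipient: 1·0.5·0.443 + 4·0.125·0.0446 + 2·0.0625·0.516 = 0.3083.
0.3083 < 0.57: the indirect benefit is less than the cost.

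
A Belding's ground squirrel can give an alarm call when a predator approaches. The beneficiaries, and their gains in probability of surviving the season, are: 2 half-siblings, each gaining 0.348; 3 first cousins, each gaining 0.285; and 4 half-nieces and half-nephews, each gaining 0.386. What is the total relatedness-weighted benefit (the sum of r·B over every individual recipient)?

0.473875

r to a half-sibling = 1/4 (half-sibs share one parent — one path of length 2: r = (1/2)^2 = 1/4).
r to a first cousin = 1/8 (first cousins share one grandparent pair — two paths of length 4: r = 2·(1/2)^4 = 1/8).
r to a half-niece or half-nephew = 0.125 (half-aunt/uncle↔niece/nephew: one path of length 3: r = (1/2)^3 = 1/8).
Summing one r·B term per recipient: 2·0.25·0.348 + 3·0.125·0.285 + 4·0.125·0.386 = 0.473875.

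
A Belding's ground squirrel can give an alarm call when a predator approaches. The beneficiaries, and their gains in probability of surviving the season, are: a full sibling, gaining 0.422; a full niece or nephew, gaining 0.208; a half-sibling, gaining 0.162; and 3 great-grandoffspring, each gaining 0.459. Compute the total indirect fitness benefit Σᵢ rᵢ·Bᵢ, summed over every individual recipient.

0.475625

r to a full sibling = 0.5 (full sibs share both parents — two paths of length 2: r = 2·(1/2)^2 = 1/2).
r to a full niece or nephew = 0.25 (full aunt/uncle↔niece/nephew: two paths of length 3 through the shared grandparent pair: r = 2·(1/2)^3 = 1/4).
r to a half-sibling = 1/4 (half-sibs share one parent — one path of length 2: r = (1/2)^2 = 1/4).
r to a great-grandoffspring = 0.125 (three parent–offspring links: r = (1/2)^3 = 1/8).
Summing one r·B term per recipient: 1·0.5·0.422 + 1·0.25·0.208 + 1·0.25·0.162 + 3·0.125·0.459 = 0.475625.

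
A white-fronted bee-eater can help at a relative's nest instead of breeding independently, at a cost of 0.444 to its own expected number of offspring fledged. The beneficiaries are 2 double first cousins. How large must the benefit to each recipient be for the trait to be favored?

r to a double first cousin = 1/4 (double first cousins share both grandparent pairs — four paths of length 4: r = 4·(1/2)^4 = 1/4).
Hamilton's rule with n recipients of equal r: n·r·B > C, so B > C/(n·r) = 0.444/(2·0.25) = 0.888.

0.888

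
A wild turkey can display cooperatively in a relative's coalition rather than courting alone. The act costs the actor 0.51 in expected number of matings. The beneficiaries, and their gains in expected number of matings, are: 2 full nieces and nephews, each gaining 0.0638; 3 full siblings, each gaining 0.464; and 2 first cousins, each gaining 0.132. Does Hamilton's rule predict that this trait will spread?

Yes

Hamilton's rule: the trait is favored when the sum of r·B over every recipient exceeds the actor's cost C.
r to a full niece or nephew = 1/4 (full aunt/uncle↔niece/nephew: two paths of length 3 through the shared grandparent pair: r = 2·(1/2)^3 = 1/4).
r to a full sibling = 0.5 (full sibs share both parents — two paths of length 2: r = 2·(1/2)^2 = 1/2).
r to a first cousin = 1/8 (first cousins share one grandparent pair — two paths of length 4: r = 2·(1/2)^4 = 1/8).
Summing one r·B term per recipient: 2·0.25·0.0638 + 3·0.5·0.464 + 2·0.125·0.132 = 0.7609.
0.7609 > 0.51: the indirect benefit exceeds the cost.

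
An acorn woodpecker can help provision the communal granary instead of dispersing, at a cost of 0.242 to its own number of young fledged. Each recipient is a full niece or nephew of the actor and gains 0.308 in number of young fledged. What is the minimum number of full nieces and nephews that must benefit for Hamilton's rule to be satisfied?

r to a full niece or nephew = 1/4 (full aunt/uncle↔niece/nephew: two paths of length 3 through the shared grandparent pair: r = 2·(1/2)^3 = 1/4).
Hamilton's rule: n·r·B > C  ⇒  n > C/(r·B) = 0.242/(0.25·0.308) = 3.143.
The smallest integer exceeding 3.143 is 4.

4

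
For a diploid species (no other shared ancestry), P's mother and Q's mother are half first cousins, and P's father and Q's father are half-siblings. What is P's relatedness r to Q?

With two independent routes of shared ancestry, r is the sum of the two contributions.
P and Q are related in two ways: half second cousins through their mothers (r = 1/64) and half first cousins through their fathers (r = 1/16).
r = 1/64 + 1/16 = 0.078125.

0.078125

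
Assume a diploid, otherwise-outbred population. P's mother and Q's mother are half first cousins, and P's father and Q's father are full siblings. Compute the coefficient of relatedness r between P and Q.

Wright's path rule: contributions from independent ancestry routes add.
P and Q are related in two ways: half second cousins through their mothers (r = 1/64) and first cousins through their fathers (r = 1/8).
r = 1/64 + 1/8 = 9/64 = 0.140625.

0.140625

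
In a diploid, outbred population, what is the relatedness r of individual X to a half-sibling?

0.25

Half-sibs share one parent — one path of length 2: r = (1/2)^2 = 1/4.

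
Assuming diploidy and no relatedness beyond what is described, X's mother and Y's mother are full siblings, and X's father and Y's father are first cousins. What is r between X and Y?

With two independent routes of shared ancestry, r is the sum of the two contributions.
X and Y are related in two ways: first cousins through their mothers (r = 1/8) and second cousins through their fathers (r = 1/32).
r = 1/8 + 1/32 = 5/32 = 0.15625.

0.15625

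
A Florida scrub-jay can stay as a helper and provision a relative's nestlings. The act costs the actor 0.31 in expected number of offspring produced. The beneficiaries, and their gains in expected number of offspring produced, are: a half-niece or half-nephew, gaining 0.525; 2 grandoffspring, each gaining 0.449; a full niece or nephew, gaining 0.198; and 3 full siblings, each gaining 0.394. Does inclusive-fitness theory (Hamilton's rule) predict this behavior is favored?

Yes

Hamilton's rule: the trait is favored when the sum of r·B over every recipient exceeds the actor's cost C.
r to a half-niece or half-nephew = 0.125 (half-aunt/uncle↔niece/nephew: one path of length 3: r = (1/2)^3 = 1/8).
r to a grandoffspring = 1/4 (two parent–offspring links: r = (1/2)^2 = 1/4).
r to a full niece or nephew = 1/4 (full aunt/uncle↔niece/nephew: two paths of length 3 through the shared grandparent pair: r = 2·(1/2)^3 = 1/4).
r to a full sibling = 1/2 (full sibs share both parents — two paths of length 2: r = 2·(1/2)^2 = 1/2).
Summing one r·B term per recipient: 1·0.125·0.525 + 2·0.25·0.449 + 1·0.25·0.198 + 3·0.5·0.394 = 0.930625.
0.930625 > 0.31: the indirect benefit exceeds the cost.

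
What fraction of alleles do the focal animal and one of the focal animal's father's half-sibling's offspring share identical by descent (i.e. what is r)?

Each parent–offspring link contributes a factor of 1/2, and independent paths through distinct common ancestors add.
Half first cousins share one grandparent — one path of length 4: r = (1/2)^4 = 1/16.

0.0625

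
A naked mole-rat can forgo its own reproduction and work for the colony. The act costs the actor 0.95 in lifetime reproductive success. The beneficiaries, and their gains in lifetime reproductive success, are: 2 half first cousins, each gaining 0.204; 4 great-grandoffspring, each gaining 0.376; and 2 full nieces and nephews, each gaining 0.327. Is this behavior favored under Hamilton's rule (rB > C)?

Hamilton's rule: the trait is favored when the sum of r·B over every recipient exceeds the actor's cost C.
r to a half first cousin = 1/16 (half first cousins share one grandparent — one path of length 4: r = (1/2)^4 = 1/16).
r to a great-grandoffspring = 0.125 (three parent–offspring links: r = (1/2)^3 = 1/8).
r to a full niece or nephew = 0.25 (full aunt/uncle↔niece/nephew: two paths of length 3 through the shared grandparent pair: r = 2·(1/2)^3 = 1/4).
Summing one r·B term per recipient: 2·0.0625·0.204 + 4·0.125·0.376 + 2·0.25·0.327 = 0.377.
0.377 < 0.95: the indirect benefit is less than the cost.

No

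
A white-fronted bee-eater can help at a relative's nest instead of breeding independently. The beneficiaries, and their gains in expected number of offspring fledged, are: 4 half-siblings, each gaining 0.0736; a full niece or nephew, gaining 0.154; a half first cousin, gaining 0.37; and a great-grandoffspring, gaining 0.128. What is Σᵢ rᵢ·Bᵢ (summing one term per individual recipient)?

0.151225

r to a half-sibling = 0.25 (half-sibs share one parent — one path of length 2: r = (1/2)^2 = 1/4).
r to a full niece or nephew = 1/4 (full aunt/uncle↔niece/nephew: two paths of length 3 through the shared grandparent pair: r = 2·(1/2)^3 = 1/4).
r to a half first cousin = 0.0625 (half first cousins share one grandparent — one path of length 4: r = (1/2)^4 = 1/16).
r to a great-grandoffspring = 1/8 (three parent–offspring links: r = (1/2)^3 = 1/8).
Summing one r·B term per recipient: 4·0.25·0.0736 + 1·0.25·0.154 + 1·0.0625·0.37 + 1·0.125·0.128 = 0.151225.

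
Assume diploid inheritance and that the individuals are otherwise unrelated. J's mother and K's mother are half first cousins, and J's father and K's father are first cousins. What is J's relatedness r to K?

Independent pedigree routes through distinct common ancestors add.
J and K are related in two ways: half second cousins through their mothers (r = 1/64) and second cousins through their fathers (r = 1/32).
r = 1/64 + 1/32 = 3/64 = 0.046875.

0.046875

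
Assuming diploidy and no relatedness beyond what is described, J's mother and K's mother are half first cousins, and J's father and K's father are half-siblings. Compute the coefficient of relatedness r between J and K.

0.078125

Independent pedigree routes through distinct common ancestors add.
J and K are related in two ways: half second cousins through their mothers (r = 1/64) and half first cousins through their fathers (r = 1/16).
r = 1/64 + 1/16 = 0.078125.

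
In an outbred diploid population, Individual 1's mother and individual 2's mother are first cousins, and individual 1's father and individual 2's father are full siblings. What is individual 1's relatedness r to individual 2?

Relatedness sums over independent paths through distinct common ancestors.
Individual 1 and individual 2 are related in two ways: second cousins through their mothers (r = 1/32) and first cousins through their fathers (r = 1/8).
r = 1/32 + 1/8 = 0.15625.

0.15625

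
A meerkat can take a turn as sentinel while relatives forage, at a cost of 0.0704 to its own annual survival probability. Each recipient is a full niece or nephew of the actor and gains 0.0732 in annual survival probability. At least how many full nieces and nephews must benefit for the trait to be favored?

r to a full niece or nephew = 1/4 (full aunt/uncle↔niece/nephew: two paths of length 3 through the shared grandparent pair: r = 2·(1/2)^3 = 1/4).
Hamilton's rule: n·r·B > C  ⇒  n > C/(r·B) = 0.0704/(0.25·0.0732) = 3.847.
The smallest integer exceeding 3.847 is 4.

4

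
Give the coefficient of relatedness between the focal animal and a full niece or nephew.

Full aunt/uncle↔niece/nephew: two paths of length 3 through the shared grandparent pair: r = 2·(1/2)^3 = 1/4.

0.25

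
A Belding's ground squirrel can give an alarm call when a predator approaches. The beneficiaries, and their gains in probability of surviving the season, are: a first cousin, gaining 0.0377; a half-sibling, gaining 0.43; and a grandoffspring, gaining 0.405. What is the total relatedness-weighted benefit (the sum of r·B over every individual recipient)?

r to a first cousin = 1/8 (first cousins share one grandparent pair — two paths of length 4: r = 2·(1/2)^4 = 1/8).
r to a half-sibling = 0.25 (half-sibs share one parent — one path of length 2: r = (1/2)^2 = 1/4).
r to a grandoffspring = 1/4 (two parent–offspring links: r = (1/2)^2 = 1/4).
Summing one r·B term per recipient: 1·0.125·0.0377 + 1·0.25·0.43 + 1·0.25·0.405 = 0.2134625.

0.2134625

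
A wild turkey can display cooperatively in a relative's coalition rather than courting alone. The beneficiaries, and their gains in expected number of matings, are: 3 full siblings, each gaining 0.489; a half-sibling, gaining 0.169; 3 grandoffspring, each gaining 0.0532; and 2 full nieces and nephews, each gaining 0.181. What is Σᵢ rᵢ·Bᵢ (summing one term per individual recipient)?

r to a full sibling = 0.5 (full sibs share both parents — two paths of length 2: r = 2·(1/2)^2 = 1/2).
r to a half-sibling = 0.25 (half-sibs share one parent — one path of length 2: r = (1/2)^2 = 1/4).
r to a grandoffspring = 1/4 (two parent–offspring links: r = (1/2)^2 = 1/4).
r to a full niece or nephew = 1/4 (full aunt/uncle↔niece/nephew: two paths of length 3 through the shared grandparent pair: r = 2·(1/2)^3 = 1/4).
Summing one r·B term per recipient: 3·0.5·0.489 + 1·0.25·0.169 + 3·0.25·0.0532 + 2·0.25·0.181 = 0.90615.

0.90615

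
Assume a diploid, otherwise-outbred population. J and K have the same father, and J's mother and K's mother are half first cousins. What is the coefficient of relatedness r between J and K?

0.265625

Wright's path rule: contributions from independent ancestry routes add.
J and K are related in two ways: half-sibs through their shared father (r = 1/4) and half second cousins through their mothers (r = 1/64).
r = 1/4 + 1/64 = 0.265625.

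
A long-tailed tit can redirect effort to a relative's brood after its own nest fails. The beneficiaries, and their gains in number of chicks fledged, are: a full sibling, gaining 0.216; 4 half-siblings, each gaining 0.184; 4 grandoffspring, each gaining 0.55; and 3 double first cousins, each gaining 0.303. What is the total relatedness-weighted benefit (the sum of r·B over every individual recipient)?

r to a full sibling = 1/2 (full sibs share both parents — two paths of length 2: r = 2·(1/2)^2 = 1/2).
r to a half-sibling = 0.25 (half-sibs share one parent — one path of length 2: r = (1/2)^2 = 1/4).
r to a grandoffspring = 0.25 (two parent–offspring links: r = (1/2)^2 = 1/4).
r to a double first cousin = 0.25 (double first cousins share both grandparent pairs — four paths of length 4: r = 4·(1/2)^4 = 1/4).
Summing one r·B term per recipient: 1·0.5·0.216 + 4·0.25·0.184 + 4·0.25·0.55 + 3·0.25·0.303 = 1.06925.

1.06925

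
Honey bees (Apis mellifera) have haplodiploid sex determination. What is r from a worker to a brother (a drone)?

0.25

Her haploid brother carries none of their father's genes and a random half of their mother's genome; that half matches the maternal half of her own genome with probability 1/2: r = 1/2 · 1/2 = 1/4.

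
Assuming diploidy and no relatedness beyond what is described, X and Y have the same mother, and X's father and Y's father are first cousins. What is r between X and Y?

0.28125

Independent pedigree routes through distinct common ancestors add.
X and Y are related in two ways: half-sibs through their shared mother (r = 1/4) and second cousins through their fathers (r = 1/32).
r = 1/4 + 1/32 = 0.28125.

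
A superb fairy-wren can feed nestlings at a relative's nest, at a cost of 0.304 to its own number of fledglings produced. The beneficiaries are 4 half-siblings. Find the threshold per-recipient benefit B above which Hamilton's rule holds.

r to a half-sibling = 0.25 (half-sibs share one parent — one path of length 2: r = (1/2)^2 = 1/4).
Hamilton's rule with n recipients of equal r: n·r·B > C, so B > C/(n·r) = 0.304/(4·0.25) = 0.304.

0.304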